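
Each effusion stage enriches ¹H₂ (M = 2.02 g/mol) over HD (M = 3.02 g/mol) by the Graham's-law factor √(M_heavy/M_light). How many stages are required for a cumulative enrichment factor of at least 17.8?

Per stage α = (3.02/2.02)^(1/2) = 1.49505^0.5, giving ln α = 0.2011.
Need α^N ≥ 17.8 ⇒ N ≥ ln(17.8) / ln α = 2.879 / 0.2011 = 14.32.
Minimum whole number of stages: N = 15.

15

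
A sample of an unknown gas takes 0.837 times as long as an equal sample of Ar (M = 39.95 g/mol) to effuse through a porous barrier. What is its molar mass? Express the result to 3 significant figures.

From Graham's law, t_X/t_Ar = √(M_X/M_Ar).
0.837 = √(M_X/39.95)
M_X = 39.95 × 0.837² = 39.95 × 0.7006 = 28.0 g/mol

28.0 g/mol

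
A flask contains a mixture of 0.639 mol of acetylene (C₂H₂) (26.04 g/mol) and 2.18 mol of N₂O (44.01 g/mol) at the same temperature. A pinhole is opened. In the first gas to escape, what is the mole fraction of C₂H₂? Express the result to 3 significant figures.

Effusion rate of each component ∝ n_i/√M_i (partial pressure × 1/√M).
So x_C₂H₂ in the escaping gas = (n_C₂H₂/√M_C₂H₂) / Σ(n_i/√M_i)
= (0.639/√26.04) / (0.639/√26.04 + 2.18/√44.01) = 0.1252/(0.1252 + 0.3286) = 0.276.

0.276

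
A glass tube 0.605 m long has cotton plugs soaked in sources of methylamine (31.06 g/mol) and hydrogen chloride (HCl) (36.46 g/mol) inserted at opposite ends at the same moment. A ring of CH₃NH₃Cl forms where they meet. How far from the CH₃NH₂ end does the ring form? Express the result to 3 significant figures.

In equal time, each gas travels a distance ∝ its rate ∝ 1/√M, so d_CH₃NH₂/d_HCl = √(M_HCl/M_CH₃NH₂) = √(36.46/31.06) = 1.083.
With d_CH₃NH₂ + d_HCl = 0.605 m, d_HCl = 0.605/(1 + 1.083) = 0.2904 m.
d_CH₃NH₂ = 0.605 − 0.2904 = 0.315 m.

0.315 m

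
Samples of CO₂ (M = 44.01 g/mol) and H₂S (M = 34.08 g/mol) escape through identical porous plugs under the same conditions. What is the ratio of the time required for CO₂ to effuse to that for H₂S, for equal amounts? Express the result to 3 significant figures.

1.14

Graham's law gives t_CO₂/t_H₂S = √(M_CO₂/M_H₂S) = √(44.01/34.08) = √1.291 = 1.14.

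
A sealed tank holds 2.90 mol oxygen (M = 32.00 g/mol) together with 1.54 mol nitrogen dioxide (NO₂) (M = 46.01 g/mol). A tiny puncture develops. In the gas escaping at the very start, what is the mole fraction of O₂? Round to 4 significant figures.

0.6931

Rate_i ∝ x_i/√M_i (Graham's law weighted by mole fraction), so the effusate composition follows n_i/√M_i.
So x_O₂ in the escaping gas = (n_O₂/√M_O₂) / Σ(n_i/√M_i)
= (2.90/√32.00) / (2.90/√32.00 + 1.54/√46.01) = 0.5127/(0.5127 + 0.2270) = 0.6931.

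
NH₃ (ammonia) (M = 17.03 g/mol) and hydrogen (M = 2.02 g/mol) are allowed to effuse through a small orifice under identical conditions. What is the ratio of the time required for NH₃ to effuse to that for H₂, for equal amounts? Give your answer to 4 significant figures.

Using Graham's law: t_NH₃/t_H₂ = √(M_NH₃/M_H₂) = √(17.03/2.02) = √8.431 = 2.904.

2.904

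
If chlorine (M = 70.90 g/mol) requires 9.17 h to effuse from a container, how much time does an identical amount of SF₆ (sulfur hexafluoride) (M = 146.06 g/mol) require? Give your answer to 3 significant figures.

13.2 h

From Graham's law, t_SF₆/t_Cl₂ = √(M_SF₆/M_Cl₂) = √(146.06/70.90) = √2.060 = 1.435.
So the time for SF₆ is 9.17 × 1.435 = 13.2 h.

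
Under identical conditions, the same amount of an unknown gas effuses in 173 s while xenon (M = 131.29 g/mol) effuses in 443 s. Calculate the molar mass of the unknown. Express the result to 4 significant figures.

20.02 g/mol

From Graham's law, t_X/t_Xe = √(M_X/M_Xe).
173/443 = 0.3905 = √(M_X/131.29)
M_X = 131.29 × 0.3905² = 131.29 × 0.1525 = 20.02 g/mol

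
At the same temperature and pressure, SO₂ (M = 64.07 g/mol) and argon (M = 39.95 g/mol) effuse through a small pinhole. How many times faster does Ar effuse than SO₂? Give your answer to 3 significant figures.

1.27

By Graham's law, rate_Ar/rate_SO₂ = √(M_SO₂/M_Ar) = √(64.07/39.95) = √1.604 = 1.27.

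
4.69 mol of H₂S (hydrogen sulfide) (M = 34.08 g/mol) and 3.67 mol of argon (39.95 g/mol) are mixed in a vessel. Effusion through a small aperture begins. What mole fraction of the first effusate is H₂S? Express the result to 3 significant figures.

0.580

The effusion rate of species i is ∝ p_i/√M_i ∝ n_i/√M_i.
So x_H₂S in the escaping gas = (n_H₂S/√M_H₂S) / Σ(n_i/√M_i)
= (4.69/√34.08) / (4.69/√34.08 + 3.67/√39.95) = 0.8034/(0.8034 + 0.5806) = 0.580.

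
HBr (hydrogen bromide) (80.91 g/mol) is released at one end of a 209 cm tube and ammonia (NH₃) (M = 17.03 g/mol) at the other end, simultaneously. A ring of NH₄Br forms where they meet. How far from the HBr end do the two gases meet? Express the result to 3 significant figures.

Distances travelled in equal time are proportional to diffusion rates, so d_HBr/d_NH₃ = √(M_NH₃/M_HBr) = √(17.03/80.91) = 0.4588.
With d_HBr + d_NH₃ = 209 cm, d_NH₃ = 209/(1 + 0.4588) = 143.3 cm.
d_HBr = 209 − 143.3 = 65.7 cm.

65.7 cm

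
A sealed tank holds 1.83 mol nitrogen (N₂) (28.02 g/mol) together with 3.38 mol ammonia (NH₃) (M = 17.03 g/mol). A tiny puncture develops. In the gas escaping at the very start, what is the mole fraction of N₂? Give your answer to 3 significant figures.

0.297

Effusion rate of each component ∝ n_i/√M_i (partial pressure × 1/√M).
So x_N₂ in the escaping gas = (n_N₂/√M_N₂) / Σ(n_i/√M_i)
= (1.83/√28.02) / (1.83/√28.02 + 3.38/√17.03) = 0.3457/(0.3457 + 0.8190) = 0.297.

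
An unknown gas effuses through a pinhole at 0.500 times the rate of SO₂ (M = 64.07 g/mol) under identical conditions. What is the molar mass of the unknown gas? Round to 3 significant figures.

Graham's law gives rate_X/rate_SO₂ = √(M_SO₂/M_X).
0.500 = √(64.07/M_X)
M_X = 64.07 / 0.500² = 64.07 / 0.2500 = 256 g/mol

256 g/mol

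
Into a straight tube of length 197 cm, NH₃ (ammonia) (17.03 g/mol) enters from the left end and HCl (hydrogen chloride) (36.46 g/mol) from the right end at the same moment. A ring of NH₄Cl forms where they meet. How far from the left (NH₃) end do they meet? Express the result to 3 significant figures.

The fronts meet when d_NH₃ + d_HCl = L with d_NH₃/d_HCl = √(M_HCl/M_NH₃) (Graham's law). Here √(M_HCl/M_NH₃) = √(36.46/17.03) = 1.463.
With d_NH₃ + d_HCl = 197 cm, d_HCl = 197/(1 + 1.463) = 79.98 cm.
d_NH₃ = 197 − 79.98 = 117 cm.

117 cm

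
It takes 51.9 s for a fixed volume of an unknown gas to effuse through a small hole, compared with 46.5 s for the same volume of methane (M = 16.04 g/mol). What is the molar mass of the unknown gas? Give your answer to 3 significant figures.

Since effusion rate ∝ 1/√M, t_X/t_CH₄ = √(M_X/M_CH₄).
51.9/46.5 = 1.116 = √(M_X/16.04)
M_X = 16.04 × 1.116² = 16.04 × 1.246 = 20.0 g/mol

20.0 g/mol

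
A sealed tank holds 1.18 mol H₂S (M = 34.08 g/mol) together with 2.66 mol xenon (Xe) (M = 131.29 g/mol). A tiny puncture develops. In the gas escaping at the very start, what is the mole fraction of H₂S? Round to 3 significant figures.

0.465

Each component's effusion rate ∝ (its partial pressure)·(1/√M) ∝ n_i/√M_i.
Mole fraction of H₂S in the effusate = (n_H₂S/√M_H₂S) / (n_H₂S/√M_H₂S + n_Xe/√M_Xe)
= (1.18/√34.08) / (1.18/√34.08 + 2.66/√131.29) = 0.2021/(0.2021 + 0.2321) = 0.465.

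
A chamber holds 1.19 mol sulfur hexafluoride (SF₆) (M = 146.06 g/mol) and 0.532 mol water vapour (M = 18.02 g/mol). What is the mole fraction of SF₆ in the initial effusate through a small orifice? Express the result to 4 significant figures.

Each component's effusion rate ∝ (its partial pressure)·(1/√M) ∝ n_i/√M_i.
x_SF₆(eff) = (n_SF₆/√M_SF₆) / (n_SF₆/√M_SF₆ + n_H₂O/√M_H₂O)
= (1.19/√146.06) / (1.19/√146.06 + 0.532/√18.02) = 0.09846/(0.09846 + 0.1253) = 0.4400.

0.4400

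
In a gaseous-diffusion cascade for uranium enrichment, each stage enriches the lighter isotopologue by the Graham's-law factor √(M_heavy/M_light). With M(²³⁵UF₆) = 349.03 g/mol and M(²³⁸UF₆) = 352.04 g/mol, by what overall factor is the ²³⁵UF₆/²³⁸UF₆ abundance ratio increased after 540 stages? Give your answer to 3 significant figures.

The single-stage factor is √(M_heavy/M_light), so 540 stages give [√(352.04/349.03)]^540 = (352.04/349.03)^(540/2).
= 1.00862^270 = 10.2.

10.2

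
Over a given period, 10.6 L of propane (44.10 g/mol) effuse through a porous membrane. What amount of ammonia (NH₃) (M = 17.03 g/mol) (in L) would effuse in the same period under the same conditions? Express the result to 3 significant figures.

17.1 L

From Graham's law, rate_NH₃/rate_C₃H₈ = √(M_C₃H₈/M_NH₃) = √(44.10/17.03) = √2.590 = 1.609.
So the volume for NH₃ is 10.6 × 1.609 = 17.1 L.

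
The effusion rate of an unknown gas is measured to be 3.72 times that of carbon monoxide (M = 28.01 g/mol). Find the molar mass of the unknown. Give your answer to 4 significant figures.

2.024 g/mol

Graham's law gives rate_X/rate_CO = √(M_CO/M_X).
3.72 = √(28.01/M_X)
M_X = 28.01 / 3.72² = 28.01 / 13.84 = 2.024 g/mol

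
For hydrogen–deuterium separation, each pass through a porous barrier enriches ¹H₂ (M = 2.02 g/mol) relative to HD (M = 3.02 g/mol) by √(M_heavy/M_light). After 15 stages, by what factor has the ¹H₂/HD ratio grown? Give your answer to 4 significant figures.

20.41

Each stage multiplies the ratio by α = √(3.02/2.02), so after 15 stages the overall factor is α^15 = (3.02/2.02)^(15/2).
= 1.49505^(15/2) = 20.41.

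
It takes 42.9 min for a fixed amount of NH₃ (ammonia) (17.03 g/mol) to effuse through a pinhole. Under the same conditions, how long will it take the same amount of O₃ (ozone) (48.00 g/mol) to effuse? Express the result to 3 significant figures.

From Graham's law, t_O₃/t_NH₃ = √(M_O₃/M_NH₃) = √(48.00/17.03) = √2.819 = 1.679.
So the time for O₃ is 42.9 × 1.679 = 72.0 min.

72.0 min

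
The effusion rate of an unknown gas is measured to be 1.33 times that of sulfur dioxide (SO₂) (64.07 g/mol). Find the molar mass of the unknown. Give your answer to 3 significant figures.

From Graham's law, rate_X/rate_SO₂ = √(M_SO₂/M_X).
1.33 = √(64.07/M_X)
M_X = 64.07 / 1.33² = 64.07 / 1.769 = 36.2 g/mol

36.2 g/mol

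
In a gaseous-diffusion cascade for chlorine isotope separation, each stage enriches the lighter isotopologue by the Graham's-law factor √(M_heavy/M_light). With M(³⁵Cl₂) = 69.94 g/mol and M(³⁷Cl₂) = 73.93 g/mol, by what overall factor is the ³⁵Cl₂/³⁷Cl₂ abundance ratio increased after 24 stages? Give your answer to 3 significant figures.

After 24 stages the ratio has grown by (√(73.93/69.94))^24 = (73.93/69.94)^(24/2).
= 1.05705^12 = 1.95.

1.95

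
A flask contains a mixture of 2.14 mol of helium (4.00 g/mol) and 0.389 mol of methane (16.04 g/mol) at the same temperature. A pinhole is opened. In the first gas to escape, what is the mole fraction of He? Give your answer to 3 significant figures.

Rate_i ∝ x_i/√M_i (Graham's law weighted by mole fraction), so the effusate composition follows n_i/√M_i.
x_He(eff) = (n_He/√M_He) / (n_He/√M_He + n_CH₄/√M_CH₄)
= (2.14/√4.00) / (2.14/√4.00 + 0.389/√16.04) = 1.070/(1.070 + 0.09713) = 0.917.

0.917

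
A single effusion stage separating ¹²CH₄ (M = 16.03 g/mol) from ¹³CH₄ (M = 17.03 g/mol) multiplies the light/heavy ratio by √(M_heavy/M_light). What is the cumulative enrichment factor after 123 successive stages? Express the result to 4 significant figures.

41.33

The single-stage factor is √(M_heavy/M_light), so 123 stages give [√(17.03/16.03)]^123 = (17.03/16.03)^(123/2).
= 1.06238^(123/2) = 41.33.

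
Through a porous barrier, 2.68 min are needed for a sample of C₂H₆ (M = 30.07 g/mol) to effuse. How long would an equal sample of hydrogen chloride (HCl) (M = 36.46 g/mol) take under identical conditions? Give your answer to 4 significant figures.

Since effusion rate ∝ 1/√M, t_HCl/t_C₂H₆ = √(M_HCl/M_C₂H₆) = √(36.46/30.07) = √1.213 = 1.101.
So the time for HCl is 2.68 × 1.101 = 2.951 min.

2.951 min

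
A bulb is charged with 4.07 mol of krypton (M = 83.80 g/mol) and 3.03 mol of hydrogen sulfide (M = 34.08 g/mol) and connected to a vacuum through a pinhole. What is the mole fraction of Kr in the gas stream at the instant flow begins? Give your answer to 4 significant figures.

0.4614

Effusion rate of each component ∝ n_i/√M_i (partial pressure × 1/√M).
So x_Kr in the escaping gas = (n_Kr/√M_Kr) / Σ(n_i/√M_i)
= (4.07/√83.80) / (4.07/√83.80 + 3.03/√34.08) = 0.4446/(0.4446 + 0.5190) = 0.4614.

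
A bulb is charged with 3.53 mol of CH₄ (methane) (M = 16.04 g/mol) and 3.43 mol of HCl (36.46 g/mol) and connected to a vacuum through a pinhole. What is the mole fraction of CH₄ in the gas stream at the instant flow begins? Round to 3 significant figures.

0.608

The effusion rate of species i is ∝ p_i/√M_i ∝ n_i/√M_i.
x_CH₄(eff) = (n_CH₄/√M_CH₄) / (n_CH₄/√M_CH₄ + n_HCl/√M_HCl)
= (3.53/√16.04) / (3.53/√16.04 + 3.43/√36.46) = 0.8814/(0.8814 + 0.5680) = 0.608.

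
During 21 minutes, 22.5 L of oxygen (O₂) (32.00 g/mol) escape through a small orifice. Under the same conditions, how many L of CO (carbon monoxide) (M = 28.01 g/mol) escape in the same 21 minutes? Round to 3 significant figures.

Since effusion rate ∝ 1/√M, rate_CO/rate_O₂ = √(M_O₂/M_CO) = √(32.00/28.01) = √1.142 = 1.069.
So the volume for CO is 22.5 × 1.069 = 24.0 L.

24.0 L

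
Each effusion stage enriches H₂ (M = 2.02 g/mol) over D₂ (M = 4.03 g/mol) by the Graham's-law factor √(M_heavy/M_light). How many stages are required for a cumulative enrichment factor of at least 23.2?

With α = √(4.03/2.02) per stage, ln α = ½ ln(1.99505) = 0.3453.
Need α^N ≥ 23.2 ⇒ N ≥ ln(23.2) / ln α = 3.144 / 0.3453 = 9.10.
Minimum whole number of stages: N = 10.

10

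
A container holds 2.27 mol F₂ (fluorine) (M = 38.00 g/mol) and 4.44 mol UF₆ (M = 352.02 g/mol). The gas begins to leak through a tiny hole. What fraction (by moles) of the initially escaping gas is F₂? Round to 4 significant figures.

0.6088

Rate_i ∝ x_i/√M_i (Graham's law weighted by mole fraction), so the effusate composition follows n_i/√M_i.
x_F₂(eff) = (n_F₂/√M_F₂) / (n_F₂/√M_F₂ + n_UF₆/√M_UF₆)
= (2.27/√38.00) / (2.27/√38.00 + 4.44/√352.02) = 0.3682/(0.3682 + 0.2366) = 0.6088.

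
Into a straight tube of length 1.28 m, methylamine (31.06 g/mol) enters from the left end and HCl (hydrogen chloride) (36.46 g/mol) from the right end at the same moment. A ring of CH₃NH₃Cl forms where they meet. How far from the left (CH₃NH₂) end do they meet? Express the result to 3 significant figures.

0.666 m

In equal time, each gas travels a distance ∝ its rate ∝ 1/√M, so d_CH₃NH₂/d_HCl = √(M_HCl/M_CH₃NH₂) = √(36.46/31.06) = 1.083.
With d_CH₃NH₂ + d_HCl = 1.28 m, d_HCl = 1.28/(1 + 1.083) = 0.6144 m.
d_CH₃NH₂ = 1.28 − 0.6144 = 0.666 m.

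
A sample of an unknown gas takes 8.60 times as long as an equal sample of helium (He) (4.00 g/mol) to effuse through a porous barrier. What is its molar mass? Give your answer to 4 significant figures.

295.8 g/mol

Graham's law gives t_X/t_He = √(M_X/M_He).
8.60 = √(M_X/4.00)
M_X = 4.00 × 8.60² = 4.00 × 73.96 = 295.8 g/mol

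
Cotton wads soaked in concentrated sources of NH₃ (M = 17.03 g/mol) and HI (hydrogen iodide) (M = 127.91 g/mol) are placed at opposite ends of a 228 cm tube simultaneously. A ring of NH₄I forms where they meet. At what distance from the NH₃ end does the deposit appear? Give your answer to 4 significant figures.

Graham's law gives d_NH₃/d_HI = rate_NH₃/rate_HI = √(M_HI/M_NH₃) = √(127.91/17.03) = 2.741.
With d_NH₃ + d_HI = 228 cm, d_HI = 228/(1 + 2.741) = 60.95 cm.
d_NH₃ = 228 − 60.95 = 167.0 cm.

167.0 cm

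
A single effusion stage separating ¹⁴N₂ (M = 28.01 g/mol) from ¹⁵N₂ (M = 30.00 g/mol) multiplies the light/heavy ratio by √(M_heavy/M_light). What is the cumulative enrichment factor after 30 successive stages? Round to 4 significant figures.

2.800

Each stage multiplies the ratio by α = √(30.00/28.01), so after 30 stages the overall factor is α^30 = (30.00/28.01)^(30/2).
= 1.07105^15 = 2.800.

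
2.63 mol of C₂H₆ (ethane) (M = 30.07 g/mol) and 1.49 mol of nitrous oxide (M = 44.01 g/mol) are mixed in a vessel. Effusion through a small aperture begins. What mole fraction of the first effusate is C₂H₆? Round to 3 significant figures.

Effusion rate of each component ∝ n_i/√M_i (partial pressure × 1/√M).
Mole fraction of C₂H₆ in the effusate = (n_C₂H₆/√M_C₂H₆) / (n_C₂H₆/√M_C₂H₆ + n_N₂O/√M_N₂O)
= (2.63/√30.07) / (2.63/√30.07 + 1.49/√44.01) = 0.4796/(0.4796 + 0.2246) = 0.681.

0.681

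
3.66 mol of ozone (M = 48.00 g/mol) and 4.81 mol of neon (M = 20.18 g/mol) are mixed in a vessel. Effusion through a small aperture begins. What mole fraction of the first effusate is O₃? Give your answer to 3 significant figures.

Rate_i ∝ x_i/√M_i (Graham's law weighted by mole fraction), so the effusate composition follows n_i/√M_i.
x_O₃(eff) = (n_O₃/√M_O₃) / (n_O₃/√M_O₃ + n_Ne/√M_Ne)
= (3.66/√48.00) / (3.66/√48.00 + 4.81/√20.18) = 0.5283/(0.5283 + 1.071) = 0.330.

0.330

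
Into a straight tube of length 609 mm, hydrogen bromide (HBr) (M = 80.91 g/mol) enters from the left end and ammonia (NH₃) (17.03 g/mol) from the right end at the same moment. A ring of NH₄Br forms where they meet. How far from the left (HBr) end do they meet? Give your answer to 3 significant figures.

The fronts meet when d_HBr + d_NH₃ = L with d_HBr/d_NH₃ = √(M_NH₃/M_HBr) (Graham's law). Here √(M_NH₃/M_HBr) = √(17.03/80.91) = 0.4588.
With d_HBr + d_NH₃ = 609 mm, d_NH₃ = 609/(1 + 0.4588) = 417.5 mm.
d_HBr = 609 − 417.5 = 192 mm.

192 mm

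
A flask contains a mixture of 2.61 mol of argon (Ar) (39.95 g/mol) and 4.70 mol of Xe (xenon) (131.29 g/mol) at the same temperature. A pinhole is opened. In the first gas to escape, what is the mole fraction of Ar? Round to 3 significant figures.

Rate_i ∝ x_i/√M_i (Graham's law weighted by mole fraction), so the effusate composition follows n_i/√M_i.
x_Ar(eff) = (n_Ar/√M_Ar) / (n_Ar/√M_Ar + n_Xe/√M_Xe)
= (2.61/√39.95) / (2.61/√39.95 + 4.70/√131.29) = 0.4129/(0.4129 + 0.4102) = 0.502.

0.502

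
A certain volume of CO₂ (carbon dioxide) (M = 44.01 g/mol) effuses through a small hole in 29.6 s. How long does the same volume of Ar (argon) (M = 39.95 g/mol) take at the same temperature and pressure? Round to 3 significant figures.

From Graham's law, t_Ar/t_CO₂ = √(M_Ar/M_CO₂) = √(39.95/44.01) = √0.9077 = 0.9528.
So the time for Ar is 29.6 × 0.9528 = 28.2 s.

28.2 s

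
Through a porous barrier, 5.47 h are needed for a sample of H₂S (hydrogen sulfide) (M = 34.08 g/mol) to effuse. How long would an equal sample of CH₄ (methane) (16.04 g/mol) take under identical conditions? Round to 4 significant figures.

3.753 h

Using Graham's law: t_CH₄/t_H₂S = √(M_CH₄/M_H₂S) = √(16.04/34.08) = √0.4707 = 0.6860.
So the time for CH₄ is 5.47 × 0.6860 = 3.753 h.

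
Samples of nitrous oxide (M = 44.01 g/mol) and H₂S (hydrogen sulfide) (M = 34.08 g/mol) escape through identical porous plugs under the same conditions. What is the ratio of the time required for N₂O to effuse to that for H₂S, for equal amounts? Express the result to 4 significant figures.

Graham's law gives t_N₂O/t_H₂S = √(M_N₂O/M_H₂S) = √(44.01/34.08) = √1.291 = 1.136.

1.136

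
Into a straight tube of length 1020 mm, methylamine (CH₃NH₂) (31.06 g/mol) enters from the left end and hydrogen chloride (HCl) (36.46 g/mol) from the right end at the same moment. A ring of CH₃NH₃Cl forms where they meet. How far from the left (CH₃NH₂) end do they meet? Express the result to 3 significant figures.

530 mm

In equal time, each gas travels a distance ∝ its rate ∝ 1/√M, so d_CH₃NH₂/d_HCl = √(M_HCl/M_CH₃NH₂) = √(36.46/31.06) = 1.083.
With d_CH₃NH₂ + d_HCl = 1020 mm, d_HCl = 1020/(1 + 1.083) = 489.6 mm.
d_CH₃NH₂ = 1020 − 489.6 = 530 mm.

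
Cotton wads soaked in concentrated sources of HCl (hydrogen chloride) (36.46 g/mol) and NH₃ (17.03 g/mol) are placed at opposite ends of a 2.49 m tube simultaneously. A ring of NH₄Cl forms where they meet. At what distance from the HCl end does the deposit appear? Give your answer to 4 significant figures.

The fronts meet when d_HCl + d_NH₃ = L with d_HCl/d_NH₃ = √(M_NH₃/M_HCl) (Graham's law). Here √(M_NH₃/M_HCl) = √(17.03/36.46) = 0.6834.
With d_HCl + d_NH₃ = 2.49 m, d_NH₃ = 2.49/(1 + 0.6834) = 1.479 m.
d_HCl = 2.49 − 1.479 = 1.011 m.

1.011 m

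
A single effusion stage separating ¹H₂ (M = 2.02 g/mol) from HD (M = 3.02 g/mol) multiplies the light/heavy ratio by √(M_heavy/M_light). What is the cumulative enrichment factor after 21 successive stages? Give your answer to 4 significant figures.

After 21 stages the ratio has grown by (√(3.02/2.02))^21 = (3.02/2.02)^(21/2).
= 1.49505^(21/2) = 68.22.

68.22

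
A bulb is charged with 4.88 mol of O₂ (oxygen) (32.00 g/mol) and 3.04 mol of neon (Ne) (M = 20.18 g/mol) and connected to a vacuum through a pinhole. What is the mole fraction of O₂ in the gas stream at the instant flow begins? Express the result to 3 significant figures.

The effusion rate of species i is ∝ p_i/√M_i ∝ n_i/√M_i.
x_O₂(eff) = (n_O₂/√M_O₂) / (n_O₂/√M_O₂ + n_Ne/√M_Ne)
= (4.88/√32.00) / (4.88/√32.00 + 3.04/√20.18) = 0.8627/(0.8627 + 0.6767) = 0.560.

0.560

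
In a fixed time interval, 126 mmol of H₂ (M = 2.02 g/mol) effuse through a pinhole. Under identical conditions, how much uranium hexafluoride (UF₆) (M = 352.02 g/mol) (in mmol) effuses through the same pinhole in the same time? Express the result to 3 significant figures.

By Graham's law, rate_UF₆/rate_H₂ = √(M_H₂/M_UF₆) = √(2.02/352.02) = √0.005738 = 0.07575.
So the amount for UF₆ is 126 × 0.07575 = 9.54 mmol.

9.54 mmol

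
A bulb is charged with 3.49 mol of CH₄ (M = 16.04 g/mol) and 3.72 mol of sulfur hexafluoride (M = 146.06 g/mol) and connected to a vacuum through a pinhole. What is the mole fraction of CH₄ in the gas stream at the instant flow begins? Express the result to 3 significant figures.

0.739

Rate_i ∝ x_i/√M_i (Graham's law weighted by mole fraction), so the effusate composition follows n_i/√M_i.
So x_CH₄ in the escaping gas = (n_CH₄/√M_CH₄) / Σ(n_i/√M_i)
= (3.49/√16.04) / (3.49/√16.04 + 3.72/√146.06) = 0.8714/(0.8714 + 0.3078) = 0.739.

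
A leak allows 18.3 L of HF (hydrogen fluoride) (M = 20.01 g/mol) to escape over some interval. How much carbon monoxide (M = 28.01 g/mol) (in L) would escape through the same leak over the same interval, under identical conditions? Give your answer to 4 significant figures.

Using Graham's law: rate_CO/rate_HF = √(M_HF/M_CO) = √(20.01/28.01) = √0.7144 = 0.8452.
So the volume for CO is 18.3 × 0.8452 = 15.47 L.

15.47 L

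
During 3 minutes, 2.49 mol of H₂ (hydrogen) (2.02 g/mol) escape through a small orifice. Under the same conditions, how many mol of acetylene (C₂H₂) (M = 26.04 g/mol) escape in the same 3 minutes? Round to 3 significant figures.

0.694 mol

By Graham's law, rate_C₂H₂/rate_H₂ = √(M_H₂/M_C₂H₂) = √(2.02/26.04) = √0.07757 = 0.2785.
So the amount for C₂H₂ is 2.49 × 0.2785 = 0.694 mol.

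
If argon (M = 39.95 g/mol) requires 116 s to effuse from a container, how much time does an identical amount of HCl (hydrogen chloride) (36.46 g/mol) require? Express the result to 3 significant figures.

By Graham's law, t_HCl/t_Ar = √(M_HCl/M_Ar) = √(36.46/39.95) = √0.9126 = 0.9553.
So the time for HCl is 116 × 0.9553 = 111 s.

111 s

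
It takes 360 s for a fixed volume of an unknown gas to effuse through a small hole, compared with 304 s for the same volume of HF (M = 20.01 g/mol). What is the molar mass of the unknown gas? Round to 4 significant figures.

28.06 g/mol

By Graham's law, t_X/t_HF = √(M_X/M_HF).
360/304 = 1.184 = √(M_X/20.01)
M_X = 20.01 × 1.184² = 20.01 × 1.402 = 28.06 g/mol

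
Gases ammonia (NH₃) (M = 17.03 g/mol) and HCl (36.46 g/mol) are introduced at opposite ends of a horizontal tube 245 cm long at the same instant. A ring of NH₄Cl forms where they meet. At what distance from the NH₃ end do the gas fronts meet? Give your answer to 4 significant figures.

145.5 cm

In equal time, each gas travels a distance ∝ its rate ∝ 1/√M, so d_NH₃/d_HCl = √(M_HCl/M_NH₃) = √(36.46/17.03) = 1.463.
With d_NH₃ + d_HCl = 245 cm, d_HCl = 245/(1 + 1.463) = 99.46 cm.
d_NH₃ = 245 − 99.46 = 145.5 cm.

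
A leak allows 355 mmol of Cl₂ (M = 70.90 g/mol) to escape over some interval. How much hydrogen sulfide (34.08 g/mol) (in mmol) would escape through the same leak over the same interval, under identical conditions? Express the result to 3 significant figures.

Since effusion rate ∝ 1/√M, rate_H₂S/rate_Cl₂ = √(M_Cl₂/M_H₂S) = √(70.90/34.08) = √2.080 = 1.442.
So the amount for H₂S is 355 × 1.442 = 512 mmol.

512 mmol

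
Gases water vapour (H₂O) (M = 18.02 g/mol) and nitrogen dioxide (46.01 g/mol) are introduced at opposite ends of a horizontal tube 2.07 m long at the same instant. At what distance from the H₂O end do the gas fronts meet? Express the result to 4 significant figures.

1.273 m

Distances travelled in equal time are proportional to diffusion rates, so d_H₂O/d_NO₂ = √(M_NO₂/M_H₂O) = √(46.01/18.02) = 1.598.
With d_H₂O + d_NO₂ = 2.07 m, d_NO₂ = 2.07/(1 + 1.598) = 0.7968 m.
d_H₂O = 2.07 − 0.7968 = 1.273 m.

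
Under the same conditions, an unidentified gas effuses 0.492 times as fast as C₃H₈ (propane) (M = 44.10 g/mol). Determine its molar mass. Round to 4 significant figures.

Since effusion rate ∝ 1/√M, rate_X/rate_C₃H₈ = √(M_C₃H₈/M_X).
0.492 = √(44.10/M_X)
M_X = 44.10 / 0.492² = 44.10 / 0.2421 = 182.2 g/mol

182.2 g/mol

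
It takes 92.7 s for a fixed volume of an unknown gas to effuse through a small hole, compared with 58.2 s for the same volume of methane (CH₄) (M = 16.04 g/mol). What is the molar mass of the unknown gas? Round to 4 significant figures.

Since effusion rate ∝ 1/√M, t_X/t_CH₄ = √(M_X/M_CH₄).
92.7/58.2 = 1.593 = √(M_X/16.04)
M_X = 16.04 × 1.593² = 16.04 × 2.537 = 40.69 g/mol

40.69 g/mol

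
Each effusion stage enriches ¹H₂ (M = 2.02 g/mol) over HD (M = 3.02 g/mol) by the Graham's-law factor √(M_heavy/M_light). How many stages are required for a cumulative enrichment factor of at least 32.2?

Per stage α = (3.02/2.02)^(1/2) = 1.49505^0.5, giving ln α = 0.2011.
Need α^N ≥ 32.2 ⇒ N ≥ ln(32.2) / ln α = 3.472 / 0.2011 = 17.27.
So at least 18 stages are needed.

18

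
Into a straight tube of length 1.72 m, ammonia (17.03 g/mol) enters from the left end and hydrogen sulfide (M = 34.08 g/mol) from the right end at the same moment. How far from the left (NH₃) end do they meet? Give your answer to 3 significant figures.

Distances travelled in equal time are proportional to diffusion rates, so d_NH₃/d_H₂S = √(M_H₂S/M_NH₃) = √(34.08/17.03) = 1.415.
With d_NH₃ + d_H₂S = 1.72 m, d_H₂S = 1.72/(1 + 1.415) = 0.7123 m.
d_NH₃ = 1.72 − 0.7123 = 1.01 m.

1.01 m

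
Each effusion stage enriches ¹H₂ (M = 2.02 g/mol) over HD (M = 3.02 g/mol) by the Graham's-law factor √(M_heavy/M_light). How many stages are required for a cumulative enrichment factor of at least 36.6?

18

Single-stage factor α = √(3.02/2.02), so ln α = ½ ln(1.49505) = 0.2011.
Need α^N ≥ 36.6 ⇒ N ≥ ln(36.6) / ln α = 3.600 / 0.2011 = 17.90.
Rounding up, N = 18 stages.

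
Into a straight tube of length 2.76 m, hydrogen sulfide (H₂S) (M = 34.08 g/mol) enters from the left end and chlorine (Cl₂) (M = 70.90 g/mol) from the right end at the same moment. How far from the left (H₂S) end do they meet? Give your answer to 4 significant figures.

1.630 m

The fronts meet when d_H₂S + d_Cl₂ = L with d_H₂S/d_Cl₂ = √(M_Cl₂/M_H₂S) (Graham's law). Here √(M_Cl₂/M_H₂S) = √(70.90/34.08) = 1.442.
With d_H₂S + d_Cl₂ = 2.76 m, d_Cl₂ = 2.76/(1 + 1.442) = 1.130 m.
d_H₂S = 2.76 − 1.130 = 1.630 m.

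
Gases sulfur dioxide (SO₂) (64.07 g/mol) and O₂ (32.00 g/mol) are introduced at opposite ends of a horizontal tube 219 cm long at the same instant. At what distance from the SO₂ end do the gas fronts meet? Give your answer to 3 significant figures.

In equal time, each gas travels a distance ∝ its rate ∝ 1/√M, so d_SO₂/d_O₂ = √(M_O₂/M_SO₂) = √(32.00/64.07) = 0.7067.
With d_SO₂ + d_O₂ = 219 cm, d_O₂ = 219/(1 + 0.7067) = 128.3 cm.
d_SO₂ = 219 − 128.3 = 90.7 cm.

90.7 cm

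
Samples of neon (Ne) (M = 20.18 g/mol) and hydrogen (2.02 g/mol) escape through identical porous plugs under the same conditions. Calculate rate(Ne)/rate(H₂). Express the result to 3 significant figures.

By Graham's law, rate_Ne/rate_H₂ = √(M_H₂/M_Ne) = √(2.02/20.18) = √0.1001 = 0.316.

0.316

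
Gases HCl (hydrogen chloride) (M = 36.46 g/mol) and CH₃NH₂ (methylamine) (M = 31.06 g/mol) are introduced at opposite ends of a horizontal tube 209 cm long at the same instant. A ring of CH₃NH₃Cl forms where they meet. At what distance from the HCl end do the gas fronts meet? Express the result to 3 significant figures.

100 cm

Distances travelled in equal time are proportional to diffusion rates, so d_HCl/d_CH₃NH₂ = √(M_CH₃NH₂/M_HCl) = √(31.06/36.46) = 0.9230.
With d_HCl + d_CH₃NH₂ = 209 cm, d_CH₃NH₂ = 209/(1 + 0.9230) = 108.7 cm.
d_HCl = 209 − 108.7 = 100 cm.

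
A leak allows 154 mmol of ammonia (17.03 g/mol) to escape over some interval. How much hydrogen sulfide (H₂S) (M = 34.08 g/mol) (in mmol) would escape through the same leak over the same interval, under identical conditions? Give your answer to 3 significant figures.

109 mmol

Since effusion rate ∝ 1/√M, rate_H₂S/rate_NH₃ = √(M_NH₃/M_H₂S) = √(17.03/34.08) = √0.4997 = 0.7069.
So the amount for H₂S is 154 × 0.7069 = 109 mmol.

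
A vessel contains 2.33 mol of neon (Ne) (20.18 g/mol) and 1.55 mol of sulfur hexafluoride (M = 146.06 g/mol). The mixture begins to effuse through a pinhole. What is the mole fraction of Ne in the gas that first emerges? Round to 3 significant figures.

0.802

Each component's effusion rate ∝ (its partial pressure)·(1/√M) ∝ n_i/√M_i.
Mole fraction of Ne in the effusate = (n_Ne/√M_Ne) / (n_Ne/√M_Ne + n_SF₆/√M_SF₆)
= (2.33/√20.18) / (2.33/√20.18 + 1.55/√146.06) = 0.5187/(0.5187 + 0.1283) = 0.802.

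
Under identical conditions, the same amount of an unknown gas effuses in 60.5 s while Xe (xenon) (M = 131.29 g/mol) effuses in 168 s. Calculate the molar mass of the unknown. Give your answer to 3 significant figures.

17.0 g/mol

Using Graham's law: t_X/t_Xe = √(M_X/M_Xe).
60.5/168 = 0.3601 = √(M_X/131.29)
M_X = 131.29 × 0.3601² = 131.29 × 0.1297 = 17.0 g/mol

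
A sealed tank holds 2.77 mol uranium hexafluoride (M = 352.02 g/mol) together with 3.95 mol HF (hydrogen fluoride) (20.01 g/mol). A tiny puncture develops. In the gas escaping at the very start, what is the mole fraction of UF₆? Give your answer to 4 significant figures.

Each component's effusion rate ∝ (its partial pressure)·(1/√M) ∝ n_i/√M_i.
So x_UF₆ in the escaping gas = (n_UF₆/√M_UF₆) / Σ(n_i/√M_i)
= (2.77/√352.02) / (2.77/√352.02 + 3.95/√20.01) = 0.1476/(0.1476 + 0.8830) = 0.1432.

0.1432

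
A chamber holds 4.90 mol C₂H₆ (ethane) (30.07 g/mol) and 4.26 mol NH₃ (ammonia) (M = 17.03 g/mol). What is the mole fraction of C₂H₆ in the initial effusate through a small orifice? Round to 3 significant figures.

Rate_i ∝ x_i/√M_i (Graham's law weighted by mole fraction), so the effusate composition follows n_i/√M_i.
Mole fraction of C₂H₆ in the effusate = (n_C₂H₆/√M_C₂H₆) / (n_C₂H₆/√M_C₂H₆ + n_NH₃/√M_NH₃)
= (4.90/√30.07) / (4.90/√30.07 + 4.26/√17.03) = 0.8936/(0.8936 + 1.032) = 0.464.

0.464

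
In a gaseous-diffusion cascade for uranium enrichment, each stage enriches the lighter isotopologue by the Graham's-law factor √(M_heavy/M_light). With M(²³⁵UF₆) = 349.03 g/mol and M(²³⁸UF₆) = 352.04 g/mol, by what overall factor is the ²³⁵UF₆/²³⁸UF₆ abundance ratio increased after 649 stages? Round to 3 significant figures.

The single-stage factor is √(M_heavy/M_light), so 649 stages give [√(352.04/349.03)]^649 = (352.04/349.03)^(649/2).
= 1.00862^(649/2) = 16.2.

16.2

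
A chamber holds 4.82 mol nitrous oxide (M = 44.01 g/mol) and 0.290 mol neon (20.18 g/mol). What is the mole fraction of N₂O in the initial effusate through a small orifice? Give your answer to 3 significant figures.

Rate_i ∝ x_i/√M_i (Graham's law weighted by mole fraction), so the effusate composition follows n_i/√M_i.
Mole fraction of N₂O in the effusate = (n_N₂O/√M_N₂O) / (n_N₂O/√M_N₂O + n_Ne/√M_Ne)
= (4.82/√44.01) / (4.82/√44.01 + 0.290/√20.18) = 0.7266/(0.7266 + 0.06456) = 0.918.

0.918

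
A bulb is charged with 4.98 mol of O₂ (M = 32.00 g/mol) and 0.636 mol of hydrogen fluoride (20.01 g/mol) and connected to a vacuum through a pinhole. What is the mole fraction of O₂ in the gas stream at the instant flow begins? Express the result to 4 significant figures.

0.8610

The effusion rate of species i is ∝ p_i/√M_i ∝ n_i/√M_i.
So x_O₂ in the escaping gas = (n_O₂/√M_O₂) / Σ(n_i/√M_i)
= (4.98/√32.00) / (4.98/√32.00 + 0.636/√20.01) = 0.8803/(0.8803 + 0.1422) = 0.8610.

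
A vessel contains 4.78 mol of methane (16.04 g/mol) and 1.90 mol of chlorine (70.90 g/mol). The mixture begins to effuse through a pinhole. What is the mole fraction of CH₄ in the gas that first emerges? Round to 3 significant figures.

0.841

Rate_i ∝ x_i/√M_i (Graham's law weighted by mole fraction), so the effusate composition follows n_i/√M_i.
Mole fraction of CH₄ in the effusate = (n_CH₄/√M_CH₄) / (n_CH₄/√M_CH₄ + n_Cl₂/√M_Cl₂)
= (4.78/√16.04) / (4.78/√16.04 + 1.90/√70.90) = 1.194/(1.194 + 0.2256) = 0.841.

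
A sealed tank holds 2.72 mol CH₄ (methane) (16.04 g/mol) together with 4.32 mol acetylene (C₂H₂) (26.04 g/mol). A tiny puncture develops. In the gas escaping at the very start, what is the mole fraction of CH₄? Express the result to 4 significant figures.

0.4451

Effusion rate of each component ∝ n_i/√M_i (partial pressure × 1/√M).
Mole fraction of CH₄ in the effusate = (n_CH₄/√M_CH₄) / (n_CH₄/√M_CH₄ + n_C₂H₂/√M_C₂H₂)
= (2.72/√16.04) / (2.72/√16.04 + 4.32/√26.04) = 0.6792/(0.6792 + 0.8466) = 0.4451.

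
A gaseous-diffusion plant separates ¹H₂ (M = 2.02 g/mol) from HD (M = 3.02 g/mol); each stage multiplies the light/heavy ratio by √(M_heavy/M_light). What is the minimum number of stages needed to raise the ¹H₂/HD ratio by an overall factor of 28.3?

With α = √(3.02/2.02) per stage, ln α = ½ ln(1.49505) = 0.2011.
Need α^N ≥ 28.3 ⇒ N ≥ ln(28.3) / ln α = 3.343 / 0.2011 = 16.62.
So at least 17 stages are needed.

17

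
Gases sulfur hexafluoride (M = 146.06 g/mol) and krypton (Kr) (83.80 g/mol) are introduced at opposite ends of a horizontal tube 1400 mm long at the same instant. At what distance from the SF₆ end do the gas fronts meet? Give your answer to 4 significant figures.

603.4 mm

In equal time, each gas travels a distance ∝ its rate ∝ 1/√M, so d_SF₆/d_Kr = √(M_Kr/M_SF₆) = √(83.80/146.06) = 0.7575.
With d_SF₆ + d_Kr = 1400 mm, d_Kr = 1400/(1 + 0.7575) = 796.6 mm.
d_SF₆ = 1400 − 796.6 = 603.4 mm.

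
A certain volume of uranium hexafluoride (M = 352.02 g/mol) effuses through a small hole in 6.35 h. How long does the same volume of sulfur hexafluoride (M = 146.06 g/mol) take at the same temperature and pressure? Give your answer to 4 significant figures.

4.090 h

Since effusion rate ∝ 1/√M, t_SF₆/t_UF₆ = √(M_SF₆/M_UF₆) = √(146.06/352.02) = √0.4149 = 0.6441.
So the time for SF₆ is 6.35 × 0.6441 = 4.090 h.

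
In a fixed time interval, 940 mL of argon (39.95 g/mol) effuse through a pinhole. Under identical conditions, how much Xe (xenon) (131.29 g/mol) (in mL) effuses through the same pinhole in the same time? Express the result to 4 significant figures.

518.5 mL

By Graham's law, rate_Xe/rate_Ar = √(M_Ar/M_Xe) = √(39.95/131.29) = √0.3043 = 0.5516.
So the volume for Xe is 940 × 0.5516 = 518.5 mL.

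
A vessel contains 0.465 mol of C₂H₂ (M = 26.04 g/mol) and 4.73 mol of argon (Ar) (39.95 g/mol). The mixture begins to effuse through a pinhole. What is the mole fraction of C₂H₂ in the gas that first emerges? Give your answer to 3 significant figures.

Effusion rate of each component ∝ n_i/√M_i (partial pressure × 1/√M).
x_C₂H₂(eff) = (n_C₂H₂/√M_C₂H₂) / (n_C₂H₂/√M_C₂H₂ + n_Ar/√M_Ar)
= (0.465/√26.04) / (0.465/√26.04 + 4.73/√39.95) = 0.09112/(0.09112 + 0.7483) = 0.109.

0.109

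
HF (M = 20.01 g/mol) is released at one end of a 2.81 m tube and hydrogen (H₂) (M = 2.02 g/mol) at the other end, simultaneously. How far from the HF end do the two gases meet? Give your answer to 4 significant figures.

Graham's law gives d_HF/d_H₂ = rate_HF/rate_H₂ = √(M_H₂/M_HF) = √(2.02/20.01) = 0.3177.
With d_HF + d_H₂ = 2.81 m, d_H₂ = 2.81/(1 + 0.3177) = 2.132 m.
d_HF = 2.81 − 2.132 = 0.6775 m.

0.6775 m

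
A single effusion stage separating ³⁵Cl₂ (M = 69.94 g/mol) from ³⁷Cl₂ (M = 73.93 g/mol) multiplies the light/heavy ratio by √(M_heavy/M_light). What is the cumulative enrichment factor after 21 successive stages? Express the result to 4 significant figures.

1.791

The single-stage factor is √(M_heavy/M_light), so 21 stages give [√(73.93/69.94)]^21 = (73.93/69.94)^(21/2).
= 1.05705^(21/2) = 1.791.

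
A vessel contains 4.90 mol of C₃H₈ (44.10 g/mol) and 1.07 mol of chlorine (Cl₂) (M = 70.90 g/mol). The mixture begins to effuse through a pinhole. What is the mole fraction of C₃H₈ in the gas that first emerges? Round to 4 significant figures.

Rate_i ∝ x_i/√M_i (Graham's law weighted by mole fraction), so the effusate composition follows n_i/√M_i.
So x_C₃H₈ in the escaping gas = (n_C₃H₈/√M_C₃H₈) / Σ(n_i/√M_i)
= (4.90/√44.10) / (4.90/√44.10 + 1.07/√70.90) = 0.7379/(0.7379 + 0.1271) = 0.8531.

0.8531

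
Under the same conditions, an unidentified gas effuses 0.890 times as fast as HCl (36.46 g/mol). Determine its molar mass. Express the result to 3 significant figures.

46.0 g/mol

From Graham's law, rate_X/rate_HCl = √(M_HCl/M_X).
0.890 = √(36.46/M_X)
M_X = 36.46 / 0.890² = 36.46 / 0.7921 = 46.0 g/mol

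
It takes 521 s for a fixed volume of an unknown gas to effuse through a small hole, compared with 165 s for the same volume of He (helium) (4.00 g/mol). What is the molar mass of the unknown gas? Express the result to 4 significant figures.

Graham's law gives t_X/t_He = √(M_X/M_He).
521/165 = 3.158 = √(M_X/4.00)
M_X = 4.00 × 3.158² = 4.00 × 9.970 = 39.88 g/mol

39.88 g/mol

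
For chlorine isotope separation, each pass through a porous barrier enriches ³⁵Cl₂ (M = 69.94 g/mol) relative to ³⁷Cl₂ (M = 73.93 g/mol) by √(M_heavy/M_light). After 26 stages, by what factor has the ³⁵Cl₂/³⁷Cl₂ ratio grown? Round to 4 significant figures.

Overall factor = α^26 with α = √(73.93/69.94), i.e. (73.93/69.94)^(26/2).
= 1.05705^13 = 2.057.

2.057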